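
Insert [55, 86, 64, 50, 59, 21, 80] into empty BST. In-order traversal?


Insert 55: root
Insert 86: R from 55
Insert 64: R from 55 -> L from 86
Insert 50: L from 55
Insert 59: R from 55 -> L from 86 -> L from 64
Insert 21: L from 55 -> L from 50
Insert 80: R from 55 -> L from 86 -> R from 64

In-order: [21, 50, 55, 59, 64, 80, 86]


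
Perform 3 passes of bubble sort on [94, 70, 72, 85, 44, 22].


Initial: [94, 70, 72, 85, 44, 22]
Pass 1: [70, 72, 85, 44, 22, 94] (5 swaps)
Pass 2: [70, 72, 44, 22, 85, 94] (2 swaps)
Pass 3: [70, 44, 22, 72, 85, 94] (2 swaps)

After 3 passes: [70, 44, 22, 72, 85, 94]


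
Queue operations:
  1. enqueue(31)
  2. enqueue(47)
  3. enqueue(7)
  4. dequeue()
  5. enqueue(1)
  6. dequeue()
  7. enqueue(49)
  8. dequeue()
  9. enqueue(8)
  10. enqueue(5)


enqueue(31) -> [31]
enqueue(47) -> [31, 47]
enqueue(7) -> [31, 47, 7]
dequeue()->31, [47, 7]
enqueue(1) -> [47, 7, 1]
dequeue()->47, [7, 1]
enqueue(49) -> [7, 1, 49]
dequeue()->7, [1, 49]
enqueue(8) -> [1, 49, 8]
enqueue(5) -> [1, 49, 8, 5]

Final queue: [1, 49, 8, 5]


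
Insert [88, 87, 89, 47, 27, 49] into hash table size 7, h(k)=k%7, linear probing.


Insert 88: h=4 -> slot 4
Insert 87: h=3 -> slot 3
Insert 89: h=5 -> slot 5
Insert 47: h=5, 1 probes -> slot 6
Insert 27: h=6, 1 probes -> slot 0
Insert 49: h=0, 1 probes -> slot 1

Table: [27, 49, None, 87, 88, 89, 47]


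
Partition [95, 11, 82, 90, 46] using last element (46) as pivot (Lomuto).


Pivot: 46
  11 <= 46: swap -> [11, 95, 82, 90, 46]
Place pivot at 1: [11, 46, 82, 90, 95]

Partitioned: [11, 46, 82, 90, 95]


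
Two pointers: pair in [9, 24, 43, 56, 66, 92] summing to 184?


lo=0(9)+hi=5(92)=101
lo=1(24)+hi=5(92)=116
lo=2(43)+hi=5(92)=135
lo=3(56)+hi=5(92)=148
lo=4(66)+hi=5(92)=158

No pair found


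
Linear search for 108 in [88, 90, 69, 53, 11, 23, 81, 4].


i=0: 88!=108
i=1: 90!=108
i=2: 69!=108
i=3: 53!=108
i=4: 11!=108
i=5: 23!=108
i=6: 81!=108
i=7: 4!=108

Not found, 8 comps


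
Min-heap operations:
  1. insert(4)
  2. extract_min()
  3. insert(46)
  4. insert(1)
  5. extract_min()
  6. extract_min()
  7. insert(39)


insert(4) -> [4]
extract_min()->4, []
insert(46) -> [46]
insert(1) -> [1, 46]
extract_min()->1, [46]
extract_min()->46, []
insert(39) -> [39]

Final heap: [39]


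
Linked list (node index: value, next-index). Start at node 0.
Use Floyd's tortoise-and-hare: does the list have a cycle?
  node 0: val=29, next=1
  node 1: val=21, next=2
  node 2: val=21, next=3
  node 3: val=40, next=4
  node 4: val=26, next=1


Floyd's tortoise (slow, +1) and hare (fast, +2):
  init: slow=0, fast=0
  step 1: slow=1, fast=2
  step 2: slow=2, fast=4
  step 3: slow=3, fast=2
  step 4: slow=4, fast=4
  slow == fast at node 4: cycle detected

Cycle: yes


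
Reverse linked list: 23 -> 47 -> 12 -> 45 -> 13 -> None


Step 1: curr=23, set curr.next=prev(None) | reversed so far: 23
Step 2: curr=47, set curr.next=prev(23) | reversed so far: 47 -> 23
Step 3: curr=12, set curr.next=prev(47) | reversed so far: 12 -> 47 -> 23
Step 4: curr=45, set curr.next=prev(12) | reversed so far: 45 -> 12 -> 47 -> 23
Step 5: curr=13, set curr.next=prev(45) | reversed so far: 13 -> 45 -> 12 -> 47 -> 23

13 -> 45 -> 12 -> 47 -> 23 -> None


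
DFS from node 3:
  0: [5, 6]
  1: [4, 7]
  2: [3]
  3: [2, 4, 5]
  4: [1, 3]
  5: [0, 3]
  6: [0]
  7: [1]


Visit 3, push [5, 4, 2]
Visit 2, push []
Visit 4, push [1]
Visit 1, push [7]
Visit 7, push []
Visit 5, push [0]
Visit 0, push [6]
Visit 6, push []

DFS order: [3, 2, 4, 1, 7, 5, 0, 6]


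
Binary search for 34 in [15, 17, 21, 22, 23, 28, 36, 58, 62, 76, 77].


Step 1: lo=0, hi=10, mid=5, val=28
Step 2: lo=6, hi=10, mid=8, val=62
Step 3: lo=6, hi=7, mid=6, val=36

Not found


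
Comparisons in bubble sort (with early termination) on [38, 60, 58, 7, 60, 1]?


Algorithm: bubble sort (with early termination)
Input: [38, 60, 58, 7, 60, 1]
Sorted: [1, 7, 38, 58, 60, 60]

15


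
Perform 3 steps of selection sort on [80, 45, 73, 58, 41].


Initial: [80, 45, 73, 58, 41]
Step 1: min=41 at 4
  Swap: [41, 45, 73, 58, 80]
Step 2: min=45 at 1
  Swap: [41, 45, 73, 58, 80]
Step 3: min=58 at 3
  Swap: [41, 45, 58, 73, 80]

After 3 steps: [41, 45, 58, 73, 80]


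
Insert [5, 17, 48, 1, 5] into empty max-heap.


Insert 5: [5]
Insert 17: [17, 5]
Insert 48: [48, 5, 17]
Insert 1: [48, 5, 17, 1]
Insert 5: [48, 5, 17, 1, 5]

Final heap: [48, 5, 17, 1, 5]


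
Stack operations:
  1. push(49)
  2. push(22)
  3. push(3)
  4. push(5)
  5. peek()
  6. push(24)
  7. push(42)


push(49) -> [49]
push(22) -> [49, 22]
push(3) -> [49, 22, 3]
push(5) -> [49, 22, 3, 5]
peek()->5
push(24) -> [49, 22, 3, 5, 24]
push(42) -> [49, 22, 3, 5, 24, 42]

Final stack: [49, 22, 3, 5, 24, 42]


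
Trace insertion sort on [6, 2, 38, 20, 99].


Initial: [6, 2, 38, 20, 99]
Insert 2: [2, 6, 38, 20, 99]
Insert 38: [2, 6, 38, 20, 99]
Insert 20: [2, 6, 20, 38, 99]
Insert 99: [2, 6, 20, 38, 99]

Sorted: [2, 6, 20, 38, 99]


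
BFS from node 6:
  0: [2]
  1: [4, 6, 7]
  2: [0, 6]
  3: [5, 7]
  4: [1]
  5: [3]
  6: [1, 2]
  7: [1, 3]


Visit 6, enqueue [1, 2]
Visit 1, enqueue [4, 7]
Visit 2, enqueue [0]
Visit 4, enqueue []
Visit 7, enqueue [3]
Visit 0, enqueue []
Visit 3, enqueue [5]
Visit 5, enqueue []

BFS order: [6, 1, 2, 4, 7, 0, 3, 5]


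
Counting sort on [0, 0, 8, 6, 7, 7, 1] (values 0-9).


Input: [0, 0, 8, 6, 7, 7, 1]
Counts: [2, 1, 0, 0, 0, 0, 1, 2, 1, 0]

Sorted: [0, 0, 1, 6, 7, 7, 8]


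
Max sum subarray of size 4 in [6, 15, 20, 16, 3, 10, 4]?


[0:4]: 57
[1:5]: 54
[2:6]: 49
[3:7]: 33

Max: 57 at [0:4]


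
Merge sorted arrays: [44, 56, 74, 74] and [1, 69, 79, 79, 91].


Take 1 from B
Take 44 from A
Take 56 from A
Take 69 from B
Take 74 from A
Take 74 from A

Merged: [1, 44, 56, 69, 74, 74, 79, 79, 91]


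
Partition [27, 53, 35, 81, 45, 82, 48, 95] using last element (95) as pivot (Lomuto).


Pivot: 95
  27 <= 95: advance i (no swap)
  53 <= 95: advance i (no swap)
  35 <= 95: advance i (no swap)
  81 <= 95: advance i (no swap)
  45 <= 95: advance i (no swap)
  82 <= 95: advance i (no swap)
  48 <= 95: advance i (no swap)
Place pivot at 7: [27, 53, 35, 81, 45, 82, 48, 95]

Partitioned: [27, 53, 35, 81, 45, 82, 48, 95]


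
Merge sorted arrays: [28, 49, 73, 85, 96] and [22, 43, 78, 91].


Take 22 from B
Take 28 from A
Take 43 from B
Take 49 from A
Take 73 from A
Take 78 from B
Take 85 from A
Take 91 from B

Merged: [22, 28, 43, 49, 73, 78, 85, 91, 96]


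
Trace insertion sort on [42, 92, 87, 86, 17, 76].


Initial: [42, 92, 87, 86, 17, 76]
Insert 92: [42, 92, 87, 86, 17, 76]
Insert 87: [42, 87, 92, 86, 17, 76]
Insert 86: [42, 86, 87, 92, 17, 76]
Insert 17: [17, 42, 86, 87, 92, 76]
Insert 76: [17, 42, 76, 86, 87, 92]

Sorted: [17, 42, 76, 86, 87, 92]


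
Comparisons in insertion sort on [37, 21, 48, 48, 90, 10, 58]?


Algorithm: insertion sort
Input: [37, 21, 48, 48, 90, 10, 58]
Sorted: [10, 21, 37, 48, 48, 58, 90]

11


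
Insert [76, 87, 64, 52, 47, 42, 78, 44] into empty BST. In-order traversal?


Insert 76: root
Insert 87: R from 76
Insert 64: L from 76
Insert 52: L from 76 -> L from 64
Insert 47: L from 76 -> L from 64 -> L from 52
Insert 42: L from 76 -> L from 64 -> L from 52 -> L from 47
Insert 78: R from 76 -> L from 87
Insert 44: L from 76 -> L from 64 -> L from 52 -> L from 47 -> R from 42

In-order: [42, 44, 47, 52, 64, 76, 78, 87]


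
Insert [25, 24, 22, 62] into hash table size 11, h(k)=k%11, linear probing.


Insert 25: h=3 -> slot 3
Insert 24: h=2 -> slot 2
Insert 22: h=0 -> slot 0
Insert 62: h=7 -> slot 7

Table: [22, None, 24, 25, None, None, None, 62, None, None, None]


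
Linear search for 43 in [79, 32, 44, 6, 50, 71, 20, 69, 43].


i=0: 79!=43
i=1: 32!=43
i=2: 44!=43
i=3: 6!=43
i=4: 50!=43
i=5: 71!=43
i=6: 20!=43
i=7: 69!=43
i=8: 43==43 found!

Found at 8, 9 comps


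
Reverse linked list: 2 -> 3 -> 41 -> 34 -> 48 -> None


Step 1: curr=2, set curr.next=prev(None) | reversed so far: 2
Step 2: curr=3, set curr.next=prev(2) | reversed so far: 3 -> 2
Step 3: curr=41, set curr.next=prev(3) | reversed so far: 41 -> 3 -> 2
Step 4: curr=34, set curr.next=prev(41) | reversed so far: 34 -> 41 -> 3 -> 2
Step 5: curr=48, set curr.next=prev(34) | reversed so far: 48 -> 34 -> 41 -> 3 -> 2

48 -> 34 -> 41 -> 3 -> 2 -> None


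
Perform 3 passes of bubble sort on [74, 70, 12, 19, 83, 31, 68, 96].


Initial: [74, 70, 12, 19, 83, 31, 68, 96]
Pass 1: [70, 12, 19, 74, 31, 68, 83, 96] (5 swaps)
Pass 2: [12, 19, 70, 31, 68, 74, 83, 96] (4 swaps)
Pass 3: [12, 19, 31, 68, 70, 74, 83, 96] (2 swaps)

After 3 passes: [12, 19, 31, 68, 70, 74, 83, 96]


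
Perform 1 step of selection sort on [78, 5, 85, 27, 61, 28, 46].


Initial: [78, 5, 85, 27, 61, 28, 46]
Step 1: min=5 at 1
  Swap: [5, 78, 85, 27, 61, 28, 46]

After 1 step: [5, 78, 85, 27, 61, 28, 46]


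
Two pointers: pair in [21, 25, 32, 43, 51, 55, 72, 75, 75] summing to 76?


lo=0(21)+hi=8(75)=96
lo=0(21)+hi=7(75)=96
lo=0(21)+hi=6(72)=93
lo=0(21)+hi=5(55)=76

Yes: 21+55=76


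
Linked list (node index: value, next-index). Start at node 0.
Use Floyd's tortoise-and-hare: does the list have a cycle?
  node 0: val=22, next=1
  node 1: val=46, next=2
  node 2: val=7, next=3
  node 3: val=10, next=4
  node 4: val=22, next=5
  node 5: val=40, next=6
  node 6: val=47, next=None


Floyd's tortoise (slow, +1) and hare (fast, +2):
  init: slow=0, fast=0
  step 1: slow=1, fast=2
  step 2: slow=2, fast=4
  step 3: slow=3, fast=6
  step 4: fast -> None, no cycle

Cycle: no


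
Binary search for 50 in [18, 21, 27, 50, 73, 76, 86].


Step 1: lo=0, hi=6, mid=3, val=50

Found at index 3


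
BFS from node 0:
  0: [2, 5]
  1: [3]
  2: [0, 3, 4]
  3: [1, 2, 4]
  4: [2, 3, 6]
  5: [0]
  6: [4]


Visit 0, enqueue [2, 5]
Visit 2, enqueue [3, 4]
Visit 5, enqueue []
Visit 3, enqueue [1]
Visit 4, enqueue [6]
Visit 1, enqueue []
Visit 6, enqueue []

BFS order: [0, 2, 5, 3, 4, 1, 6]


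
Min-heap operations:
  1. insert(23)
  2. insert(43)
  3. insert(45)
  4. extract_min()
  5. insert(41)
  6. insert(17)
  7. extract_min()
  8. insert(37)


insert(23) -> [23]
insert(43) -> [23, 43]
insert(45) -> [23, 43, 45]
extract_min()->23, [43, 45]
insert(41) -> [41, 45, 43]
insert(17) -> [17, 41, 43, 45]
extract_min()->17, [41, 45, 43]
insert(37) -> [37, 41, 43, 45]

Final heap: [37, 41, 43, 45]


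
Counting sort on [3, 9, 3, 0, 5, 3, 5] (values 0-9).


Input: [3, 9, 3, 0, 5, 3, 5]
Counts: [1, 0, 0, 3, 0, 2, 0, 0, 0, 1]

Sorted: [0, 3, 3, 3, 5, 5, 9]


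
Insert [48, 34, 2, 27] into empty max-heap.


Insert 48: [48]
Insert 34: [48, 34]
Insert 2: [48, 34, 2]
Insert 27: [48, 34, 2, 27]

Final heap: [48, 34, 2, 27]


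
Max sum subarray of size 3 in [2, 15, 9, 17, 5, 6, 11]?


[0:3]: 26
[1:4]: 41
[2:5]: 31
[3:6]: 28
[4:7]: 22

Max: 41 at [1:4]


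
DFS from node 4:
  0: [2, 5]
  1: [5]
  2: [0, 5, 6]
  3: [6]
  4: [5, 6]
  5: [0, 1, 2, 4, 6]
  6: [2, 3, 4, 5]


Visit 4, push [6, 5]
Visit 5, push [6, 2, 1, 0]
Visit 0, push [2]
Visit 2, push [6]
Visit 6, push [3]
Visit 3, push []
Visit 1, push []

DFS order: [4, 5, 0, 2, 6, 3, 1]


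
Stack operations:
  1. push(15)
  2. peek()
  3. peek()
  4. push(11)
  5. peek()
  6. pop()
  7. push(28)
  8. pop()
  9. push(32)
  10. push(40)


push(15) -> [15]
peek()->15
peek()->15
push(11) -> [15, 11]
peek()->11
pop()->11, [15]
push(28) -> [15, 28]
pop()->28, [15]
push(32) -> [15, 32]
push(40) -> [15, 32, 40]

Final stack: [15, 32, 40]


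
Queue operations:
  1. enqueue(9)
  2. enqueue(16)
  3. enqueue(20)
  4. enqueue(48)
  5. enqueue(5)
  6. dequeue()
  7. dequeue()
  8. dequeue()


enqueue(9) -> [9]
enqueue(16) -> [9, 16]
enqueue(20) -> [9, 16, 20]
enqueue(48) -> [9, 16, 20, 48]
enqueue(5) -> [9, 16, 20, 48, 5]
dequeue()->9, [16, 20, 48, 5]
dequeue()->16, [20, 48, 5]
dequeue()->20, [48, 5]

Final queue: [48, 5]


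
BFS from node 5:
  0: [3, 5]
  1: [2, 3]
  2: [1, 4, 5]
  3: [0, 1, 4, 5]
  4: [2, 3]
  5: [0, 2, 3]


Visit 5, enqueue [0, 2, 3]
Visit 0, enqueue []
Visit 2, enqueue [1, 4]
Visit 3, enqueue []
Visit 1, enqueue []
Visit 4, enqueue []

BFS order: [5, 0, 2, 3, 1, 4]


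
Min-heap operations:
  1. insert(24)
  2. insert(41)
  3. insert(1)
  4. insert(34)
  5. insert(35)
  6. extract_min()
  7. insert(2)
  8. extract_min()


insert(24) -> [24]
insert(41) -> [24, 41]
insert(1) -> [1, 41, 24]
insert(34) -> [1, 34, 24, 41]
insert(35) -> [1, 34, 24, 41, 35]
extract_min()->1, [24, 34, 35, 41]
insert(2) -> [2, 24, 35, 41, 34]
extract_min()->2, [24, 34, 35, 41]

Final heap: [24, 34, 35, 41]


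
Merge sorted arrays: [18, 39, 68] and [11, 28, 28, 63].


Take 11 from B
Take 18 from A
Take 28 from B
Take 28 from B
Take 39 from A
Take 63 from B

Merged: [11, 18, 28, 28, 39, 63, 68]


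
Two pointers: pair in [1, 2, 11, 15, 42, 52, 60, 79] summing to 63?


lo=0(1)+hi=7(79)=80
lo=0(1)+hi=6(60)=61
lo=1(2)+hi=6(60)=62
lo=2(11)+hi=6(60)=71
lo=2(11)+hi=5(52)=63

Yes: 11+52=63


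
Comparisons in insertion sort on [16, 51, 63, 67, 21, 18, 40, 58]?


Algorithm: insertion sort
Input: [16, 51, 63, 67, 21, 18, 40, 58]
Sorted: [16, 18, 21, 40, 51, 58, 63, 67]

19


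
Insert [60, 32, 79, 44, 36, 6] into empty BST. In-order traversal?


Insert 60: root
Insert 32: L from 60
Insert 79: R from 60
Insert 44: L from 60 -> R from 32
Insert 36: L from 60 -> R from 32 -> L from 44
Insert 6: L from 60 -> L from 32

In-order: [6, 32, 36, 44, 60, 79]


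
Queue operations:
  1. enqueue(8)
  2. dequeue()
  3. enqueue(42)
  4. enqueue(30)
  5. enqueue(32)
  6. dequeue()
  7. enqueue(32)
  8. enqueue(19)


enqueue(8) -> [8]
dequeue()->8, []
enqueue(42) -> [42]
enqueue(30) -> [42, 30]
enqueue(32) -> [42, 30, 32]
dequeue()->42, [30, 32]
enqueue(32) -> [30, 32, 32]
enqueue(19) -> [30, 32, 32, 19]

Final queue: [30, 32, 32, 19]


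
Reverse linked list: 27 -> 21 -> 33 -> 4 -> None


Step 1: curr=27, set curr.next=prev(None) | reversed so far: 27
Step 2: curr=21, set curr.next=prev(27) | reversed so far: 21 -> 27
Step 3: curr=33, set curr.next=prev(21) | reversed so far: 33 -> 21 -> 27
Step 4: curr=4, set curr.next=prev(33) | reversed so far: 4 -> 33 -> 21 -> 27

4 -> 33 -> 21 -> 27 -> None


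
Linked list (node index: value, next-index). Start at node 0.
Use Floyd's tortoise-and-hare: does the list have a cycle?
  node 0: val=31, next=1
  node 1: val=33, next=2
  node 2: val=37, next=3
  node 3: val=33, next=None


Floyd's tortoise (slow, +1) and hare (fast, +2):
  init: slow=0, fast=0
  step 1: slow=1, fast=2
  step 2: fast 2->3->None, no cycle

Cycle: no


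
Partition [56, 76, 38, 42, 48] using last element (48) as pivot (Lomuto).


Pivot: 48
  38 <= 48: swap -> [38, 76, 56, 42, 48]
  42 <= 48: swap -> [38, 42, 56, 76, 48]
Place pivot at 2: [38, 42, 48, 76, 56]

Partitioned: [38, 42, 48, 76, 56]


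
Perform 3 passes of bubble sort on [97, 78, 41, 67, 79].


Initial: [97, 78, 41, 67, 79]
Pass 1: [78, 41, 67, 79, 97] (4 swaps)
Pass 2: [41, 67, 78, 79, 97] (2 swaps)
Pass 3: [41, 67, 78, 79, 97] (0 swaps)

After 3 passes: [41, 67, 78, 79, 97]


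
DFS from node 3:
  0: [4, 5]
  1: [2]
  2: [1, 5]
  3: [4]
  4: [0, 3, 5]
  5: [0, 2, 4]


Visit 3, push [4]
Visit 4, push [5, 0]
Visit 0, push [5]
Visit 5, push [2]
Visit 2, push [1]
Visit 1, push []

DFS order: [3, 4, 0, 5, 2, 1]


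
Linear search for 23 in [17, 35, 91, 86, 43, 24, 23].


i=0: 17!=23
i=1: 35!=23
i=2: 91!=23
i=3: 86!=23
i=4: 43!=23
i=5: 24!=23
i=6: 23==23 found!

Found at 6, 7 comps


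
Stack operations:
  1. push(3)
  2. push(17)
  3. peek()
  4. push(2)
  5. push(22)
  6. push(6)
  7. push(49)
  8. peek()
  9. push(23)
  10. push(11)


push(3) -> [3]
push(17) -> [3, 17]
peek()->17
push(2) -> [3, 17, 2]
push(22) -> [3, 17, 2, 22]
push(6) -> [3, 17, 2, 22, 6]
push(49) -> [3, 17, 2, 22, 6, 49]
peek()->49
push(23) -> [3, 17, 2, 22, 6, 49, 23]
push(11) -> [3, 17, 2, 22, 6, 49, 23, 11]

Final stack: [3, 17, 2, 22, 6, 49, 23, 11]


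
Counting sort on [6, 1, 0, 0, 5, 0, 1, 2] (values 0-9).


Input: [6, 1, 0, 0, 5, 0, 1, 2]
Counts: [3, 2, 1, 0, 0, 1, 1, 0, 0, 0]

Sorted: [0, 0, 0, 1, 1, 2, 5, 6]


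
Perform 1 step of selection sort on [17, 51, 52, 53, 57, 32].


Initial: [17, 51, 52, 53, 57, 32]
Step 1: min=17 at 0
  Swap: [17, 51, 52, 53, 57, 32]

After 1 step: [17, 51, 52, 53, 57, 32]


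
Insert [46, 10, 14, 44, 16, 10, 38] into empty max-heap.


Insert 46: [46]
Insert 10: [46, 10]
Insert 14: [46, 10, 14]
Insert 44: [46, 44, 14, 10]
Insert 16: [46, 44, 14, 10, 16]
Insert 10: [46, 44, 14, 10, 16, 10]
Insert 38: [46, 44, 38, 10, 16, 10, 14]

Final heap: [46, 44, 38, 10, 16, 10, 14]


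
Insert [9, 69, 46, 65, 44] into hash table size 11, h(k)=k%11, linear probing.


Insert 9: h=9 -> slot 9
Insert 69: h=3 -> slot 3
Insert 46: h=2 -> slot 2
Insert 65: h=10 -> slot 10
Insert 44: h=0 -> slot 0

Table: [44, None, 46, 69, None, None, None, None, None, 9, 65]


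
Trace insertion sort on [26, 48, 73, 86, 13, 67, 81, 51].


Initial: [26, 48, 73, 86, 13, 67, 81, 51]
Insert 48: [26, 48, 73, 86, 13, 67, 81, 51]
Insert 73: [26, 48, 73, 86, 13, 67, 81, 51]
Insert 86: [26, 48, 73, 86, 13, 67, 81, 51]
Insert 13: [13, 26, 48, 73, 86, 67, 81, 51]
Insert 67: [13, 26, 48, 67, 73, 86, 81, 51]
Insert 81: [13, 26, 48, 67, 73, 81, 86, 51]
Insert 51: [13, 26, 48, 51, 67, 73, 81, 86]

Sorted: [13, 26, 48, 51, 67, 73, 81, 86]


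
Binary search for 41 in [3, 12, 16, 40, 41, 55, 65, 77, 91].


Step 1: lo=0, hi=8, mid=4, val=41

Found at index 4


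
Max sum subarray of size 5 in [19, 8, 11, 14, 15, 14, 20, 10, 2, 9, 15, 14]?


[0:5]: 67
[1:6]: 62
[2:7]: 74
[3:8]: 73
[4:9]: 61
[5:10]: 55
[6:11]: 56
[7:12]: 50

Max: 74 at [2:7]


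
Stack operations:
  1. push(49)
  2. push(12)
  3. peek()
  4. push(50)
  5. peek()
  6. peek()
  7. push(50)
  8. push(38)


push(49) -> [49]
push(12) -> [49, 12]
peek()->12
push(50) -> [49, 12, 50]
peek()->50
peek()->50
push(50) -> [49, 12, 50, 50]
push(38) -> [49, 12, 50, 50, 38]

Final stack: [49, 12, 50, 50, 38]


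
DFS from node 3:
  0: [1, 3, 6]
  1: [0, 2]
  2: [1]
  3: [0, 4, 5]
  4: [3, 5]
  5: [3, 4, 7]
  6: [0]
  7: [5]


Visit 3, push [5, 4, 0]
Visit 0, push [6, 1]
Visit 1, push [2]
Visit 2, push []
Visit 6, push []
Visit 4, push [5]
Visit 5, push [7]
Visit 7, push []

DFS order: [3, 0, 1, 2, 6, 4, 5, 7]


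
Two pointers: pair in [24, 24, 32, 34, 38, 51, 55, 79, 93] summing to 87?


lo=0(24)+hi=8(93)=117
lo=0(24)+hi=7(79)=103
lo=0(24)+hi=6(55)=79
lo=1(24)+hi=6(55)=79
lo=2(32)+hi=6(55)=87

Yes: 32+55=87


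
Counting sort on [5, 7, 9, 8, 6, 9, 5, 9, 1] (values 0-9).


Input: [5, 7, 9, 8, 6, 9, 5, 9, 1]
Counts: [0, 1, 0, 0, 0, 2, 1, 1, 1, 3]

Sorted: [1, 5, 5, 6, 7, 8, 9, 9, 9]


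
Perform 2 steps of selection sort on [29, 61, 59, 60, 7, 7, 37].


Initial: [29, 61, 59, 60, 7, 7, 37]
Step 1: min=7 at 4
  Swap: [7, 61, 59, 60, 29, 7, 37]
Step 2: min=7 at 5
  Swap: [7, 7, 59, 60, 29, 61, 37]

After 2 steps: [7, 7, 59, 60, 29, 61, 37]


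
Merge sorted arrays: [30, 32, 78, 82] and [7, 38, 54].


Take 7 from B
Take 30 from A
Take 32 from A
Take 38 from B
Take 54 from B

Merged: [7, 30, 32, 38, 54, 78, 82]


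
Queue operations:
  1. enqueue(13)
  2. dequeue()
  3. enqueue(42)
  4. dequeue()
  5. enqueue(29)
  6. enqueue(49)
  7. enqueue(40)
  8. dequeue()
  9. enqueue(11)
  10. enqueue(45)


enqueue(13) -> [13]
dequeue()->13, []
enqueue(42) -> [42]
dequeue()->42, []
enqueue(29) -> [29]
enqueue(49) -> [29, 49]
enqueue(40) -> [29, 49, 40]
dequeue()->29, [49, 40]
enqueue(11) -> [49, 40, 11]
enqueue(45) -> [49, 40, 11, 45]

Final queue: [49, 40, 11, 45]


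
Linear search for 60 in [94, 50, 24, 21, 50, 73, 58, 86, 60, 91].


i=0: 94!=60
i=1: 50!=60
i=2: 24!=60
i=3: 21!=60
i=4: 50!=60
i=5: 73!=60
i=6: 58!=60
i=7: 86!=60
i=8: 60==60 found!

Found at 8, 9 comps


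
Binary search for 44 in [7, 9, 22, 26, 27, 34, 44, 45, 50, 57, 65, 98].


Step 1: lo=0, hi=11, mid=5, val=34
Step 2: lo=6, hi=11, mid=8, val=50
Step 3: lo=6, hi=7, mid=6, val=44

Found at index 6


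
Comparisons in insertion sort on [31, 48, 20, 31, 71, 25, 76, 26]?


Algorithm: insertion sort
Input: [31, 48, 20, 31, 71, 25, 76, 26]
Sorted: [20, 25, 26, 31, 31, 48, 71, 76]

18


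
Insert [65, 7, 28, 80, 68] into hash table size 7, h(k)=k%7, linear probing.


Insert 65: h=2 -> slot 2
Insert 7: h=0 -> slot 0
Insert 28: h=0, 1 probes -> slot 1
Insert 80: h=3 -> slot 3
Insert 68: h=5 -> slot 5

Table: [7, 28, 65, 80, None, 68, None]


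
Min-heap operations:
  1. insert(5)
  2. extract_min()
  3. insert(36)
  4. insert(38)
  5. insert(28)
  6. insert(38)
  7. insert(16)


insert(5) -> [5]
extract_min()->5, []
insert(36) -> [36]
insert(38) -> [36, 38]
insert(28) -> [28, 38, 36]
insert(38) -> [28, 38, 36, 38]
insert(16) -> [16, 28, 36, 38, 38]

Final heap: [16, 28, 36, 38, 38]


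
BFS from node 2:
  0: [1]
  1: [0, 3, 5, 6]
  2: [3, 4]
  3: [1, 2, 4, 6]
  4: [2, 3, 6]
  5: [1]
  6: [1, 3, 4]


Visit 2, enqueue [3, 4]
Visit 3, enqueue [1, 6]
Visit 4, enqueue []
Visit 1, enqueue [0, 5]
Visit 6, enqueue []
Visit 0, enqueue []
Visit 5, enqueue []

BFS order: [2, 3, 4, 1, 6, 0, 5]


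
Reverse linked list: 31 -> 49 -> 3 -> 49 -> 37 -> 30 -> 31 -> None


Step 1: curr=31, set curr.next=prev(None) | reversed so far: 31
Step 2: curr=49, set curr.next=prev(31) | reversed so far: 49 -> 31
Step 3: curr=3, set curr.next=prev(49) | reversed so far: 3 -> 49 -> 31
Step 4: curr=49, set curr.next=prev(3) | reversed so far: 49 -> 3 -> 49 -> 31
Step 5: curr=37, set curr.next=prev(49) | reversed so far: 37 -> 49 -> 3 -> 49 -> 31
Step 6: curr=30, set curr.next=prev(37) | reversed so far: 30 -> 37 -> 49 -> 3 -> 49 -> 31
Step 7: curr=31, set curr.next=prev(30) | reversed so far: 31 -> 30 -> 37 -> 49 -> 3 -> 49 -> 31

31 -> 30 -> 37 -> 49 -> 3 -> 49 -> 31 -> None


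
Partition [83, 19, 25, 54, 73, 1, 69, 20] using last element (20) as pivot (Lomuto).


Pivot: 20
  19 <= 20: swap -> [19, 83, 25, 54, 73, 1, 69, 20]
  1 <= 20: swap -> [19, 1, 25, 54, 73, 83, 69, 20]
Place pivot at 2: [19, 1, 20, 54, 73, 83, 69, 25]

Partitioned: [19, 1, 20, 54, 73, 83, 69, 25]


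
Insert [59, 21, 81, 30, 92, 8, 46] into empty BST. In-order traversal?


Insert 59: root
Insert 21: L from 59
Insert 81: R from 59
Insert 30: L from 59 -> R from 21
Insert 92: R from 59 -> R from 81
Insert 8: L from 59 -> L from 21
Insert 46: L from 59 -> R from 21 -> R from 30

In-order: [8, 21, 30, 46, 59, 81, 92]


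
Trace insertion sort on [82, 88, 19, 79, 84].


Initial: [82, 88, 19, 79, 84]
Insert 88: [82, 88, 19, 79, 84]
Insert 19: [19, 82, 88, 79, 84]
Insert 79: [19, 79, 82, 88, 84]
Insert 84: [19, 79, 82, 84, 88]

Sorted: [19, 79, 82, 84, 88]


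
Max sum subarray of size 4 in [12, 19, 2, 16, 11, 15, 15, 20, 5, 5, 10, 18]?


[0:4]: 49
[1:5]: 48
[2:6]: 44
[3:7]: 57
[4:8]: 61
[5:9]: 55
[6:10]: 45
[7:11]: 40
[8:12]: 38

Max: 61 at [4:8]


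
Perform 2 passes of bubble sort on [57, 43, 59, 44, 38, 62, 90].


Initial: [57, 43, 59, 44, 38, 62, 90]
Pass 1: [43, 57, 44, 38, 59, 62, 90] (3 swaps)
Pass 2: [43, 44, 38, 57, 59, 62, 90] (2 swaps)

After 2 passes: [43, 44, 38, 57, 59, 62, 90]


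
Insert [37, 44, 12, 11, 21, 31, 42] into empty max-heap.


Insert 37: [37]
Insert 44: [44, 37]
Insert 12: [44, 37, 12]
Insert 11: [44, 37, 12, 11]
Insert 21: [44, 37, 12, 11, 21]
Insert 31: [44, 37, 31, 11, 21, 12]
Insert 42: [44, 37, 42, 11, 21, 12, 31]

Final heap: [44, 37, 42, 11, 21, 12, 31]


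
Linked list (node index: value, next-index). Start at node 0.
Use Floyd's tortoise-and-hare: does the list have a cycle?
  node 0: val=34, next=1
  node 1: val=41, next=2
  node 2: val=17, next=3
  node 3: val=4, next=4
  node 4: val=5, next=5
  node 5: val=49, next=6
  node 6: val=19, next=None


Floyd's tortoise (slow, +1) and hare (fast, +2):
  init: slow=0, fast=0
  step 1: slow=1, fast=2
  step 2: slow=2, fast=4
  step 3: slow=3, fast=6
  step 4: fast -> None, no cycle

Cycle: no


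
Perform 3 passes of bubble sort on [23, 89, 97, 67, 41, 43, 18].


Initial: [23, 89, 97, 67, 41, 43, 18]
Pass 1: [23, 89, 67, 41, 43, 18, 97] (4 swaps)
Pass 2: [23, 67, 41, 43, 18, 89, 97] (4 swaps)
Pass 3: [23, 41, 43, 18, 67, 89, 97] (3 swaps)

After 3 passes: [23, 41, 43, 18, 67, 89, 97]


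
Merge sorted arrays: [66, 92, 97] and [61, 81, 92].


Take 61 from B
Take 66 from A
Take 81 from B
Take 92 from A
Take 92 from B

Merged: [61, 66, 81, 92, 92, 97]


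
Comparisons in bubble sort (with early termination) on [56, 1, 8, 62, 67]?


Algorithm: bubble sort (with early termination)
Input: [56, 1, 8, 62, 67]
Sorted: [1, 8, 56, 62, 67]

7


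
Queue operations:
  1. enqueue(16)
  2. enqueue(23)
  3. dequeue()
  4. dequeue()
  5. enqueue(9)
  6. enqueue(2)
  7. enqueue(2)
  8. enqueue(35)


enqueue(16) -> [16]
enqueue(23) -> [16, 23]
dequeue()->16, [23]
dequeue()->23, []
enqueue(9) -> [9]
enqueue(2) -> [9, 2]
enqueue(2) -> [9, 2, 2]
enqueue(35) -> [9, 2, 2, 35]

Final queue: [9, 2, 2, 35]


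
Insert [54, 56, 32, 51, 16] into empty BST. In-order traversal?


Insert 54: root
Insert 56: R from 54
Insert 32: L from 54
Insert 51: L from 54 -> R from 32
Insert 16: L from 54 -> L from 32

In-order: [16, 32, 51, 54, 56]


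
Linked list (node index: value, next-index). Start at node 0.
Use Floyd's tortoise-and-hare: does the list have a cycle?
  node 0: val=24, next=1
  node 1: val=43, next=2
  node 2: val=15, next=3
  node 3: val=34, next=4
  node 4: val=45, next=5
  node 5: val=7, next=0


Floyd's tortoise (slow, +1) and hare (fast, +2):
  init: slow=0, fast=0
  step 1: slow=1, fast=2
  step 2: slow=2, fast=4
  step 3: slow=3, fast=0
  step 4: slow=4, fast=2
  step 5: slow=5, fast=4
  step 6: slow=0, fast=0
  slow == fast at node 0: cycle detected

Cycle: yes


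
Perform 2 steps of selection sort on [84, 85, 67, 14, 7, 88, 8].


Initial: [84, 85, 67, 14, 7, 88, 8]
Step 1: min=7 at 4
  Swap: [7, 85, 67, 14, 84, 88, 8]
Step 2: min=8 at 6
  Swap: [7, 8, 67, 14, 84, 88, 85]

After 2 steps: [7, 8, 67, 14, 84, 88, 85]


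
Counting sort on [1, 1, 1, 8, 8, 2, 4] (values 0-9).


Input: [1, 1, 1, 8, 8, 2, 4]
Counts: [0, 3, 1, 0, 1, 0, 0, 0, 2, 0]

Sorted: [1, 1, 1, 2, 4, 8, 8]


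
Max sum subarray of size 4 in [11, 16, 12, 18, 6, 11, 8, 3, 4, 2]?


[0:4]: 57
[1:5]: 52
[2:6]: 47
[3:7]: 43
[4:8]: 28
[5:9]: 26
[6:10]: 17

Max: 57 at [0:4]


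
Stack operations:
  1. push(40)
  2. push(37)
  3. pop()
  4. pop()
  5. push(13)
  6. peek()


push(40) -> [40]
push(37) -> [40, 37]
pop()->37, [40]
pop()->40, []
push(13) -> [13]
peek()->13

Final stack: [13]


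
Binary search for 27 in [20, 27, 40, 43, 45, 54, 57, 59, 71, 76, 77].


Step 1: lo=0, hi=10, mid=5, val=54
Step 2: lo=0, hi=4, mid=2, val=40
Step 3: lo=0, hi=1, mid=0, val=20
Step 4: lo=1, hi=1, mid=1, val=27

Found at index 1


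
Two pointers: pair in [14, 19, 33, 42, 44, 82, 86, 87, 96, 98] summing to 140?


lo=0(14)+hi=9(98)=112
lo=1(19)+hi=9(98)=117
lo=2(33)+hi=9(98)=131
lo=3(42)+hi=9(98)=140

Yes: 42+98=140


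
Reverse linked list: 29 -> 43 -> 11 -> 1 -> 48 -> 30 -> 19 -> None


Step 1: curr=29, set curr.next=prev(None) | reversed so far: 29
Step 2: curr=43, set curr.next=prev(29) | reversed so far: 43 -> 29
Step 3: curr=11, set curr.next=prev(43) | reversed so far: 11 -> 43 -> 29
Step 4: curr=1, set curr.next=prev(11) | reversed so far: 1 -> 11 -> 43 -> 29
Step 5: curr=48, set curr.next=prev(1) | reversed so far: 48 -> 1 -> 11 -> 43 -> 29
Step 6: curr=30, set curr.next=prev(48) | reversed so far: 30 -> 48 -> 1 -> 11 -> 43 -> 29
Step 7: curr=19, set curr.next=prev(30) | reversed so far: 19 -> 30 -> 48 -> 1 -> 11 -> 43 -> 29

19 -> 30 -> 48 -> 1 -> 11 -> 43 -> 29 -> None


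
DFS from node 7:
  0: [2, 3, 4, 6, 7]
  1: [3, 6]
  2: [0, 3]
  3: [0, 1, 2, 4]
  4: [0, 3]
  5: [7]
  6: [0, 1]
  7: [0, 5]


Visit 7, push [5, 0]
Visit 0, push [6, 4, 3, 2]
Visit 2, push [3]
Visit 3, push [4, 1]
Visit 1, push [6]
Visit 6, push []
Visit 4, push []
Visit 5, push []

DFS order: [7, 0, 2, 3, 1, 6, 4, 5]


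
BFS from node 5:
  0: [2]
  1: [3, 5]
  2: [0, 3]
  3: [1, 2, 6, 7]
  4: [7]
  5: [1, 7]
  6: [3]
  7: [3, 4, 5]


Visit 5, enqueue [1, 7]
Visit 1, enqueue [3]
Visit 7, enqueue [4]
Visit 3, enqueue [2, 6]
Visit 4, enqueue []
Visit 2, enqueue [0]
Visit 6, enqueue []
Visit 0, enqueue []

BFS order: [5, 1, 7, 3, 4, 2, 6, 0]


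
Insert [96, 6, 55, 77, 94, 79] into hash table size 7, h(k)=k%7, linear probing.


Insert 96: h=5 -> slot 5
Insert 6: h=6 -> slot 6
Insert 55: h=6, 1 probes -> slot 0
Insert 77: h=0, 1 probes -> slot 1
Insert 94: h=3 -> slot 3
Insert 79: h=2 -> slot 2

Table: [55, 77, 79, 94, None, 96, 6]


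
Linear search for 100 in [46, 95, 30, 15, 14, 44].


i=0: 46!=100
i=1: 95!=100
i=2: 30!=100
i=3: 15!=100
i=4: 14!=100
i=5: 44!=100

Not found, 6 comps


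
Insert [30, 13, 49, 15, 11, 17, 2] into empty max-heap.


Insert 30: [30]
Insert 13: [30, 13]
Insert 49: [49, 13, 30]
Insert 15: [49, 15, 30, 13]
Insert 11: [49, 15, 30, 13, 11]
Insert 17: [49, 15, 30, 13, 11, 17]
Insert 2: [49, 15, 30, 13, 11, 17, 2]

Final heap: [49, 15, 30, 13, 11, 17, 2]


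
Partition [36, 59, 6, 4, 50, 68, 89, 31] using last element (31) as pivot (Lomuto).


Pivot: 31
  6 <= 31: swap -> [6, 59, 36, 4, 50, 68, 89, 31]
  4 <= 31: swap -> [6, 4, 36, 59, 50, 68, 89, 31]
Place pivot at 2: [6, 4, 31, 59, 50, 68, 89, 36]

Partitioned: [6, 4, 31, 59, 50, 68, 89, 36]


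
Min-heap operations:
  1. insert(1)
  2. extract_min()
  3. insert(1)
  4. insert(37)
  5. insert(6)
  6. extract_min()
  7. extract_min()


insert(1) -> [1]
extract_min()->1, []
insert(1) -> [1]
insert(37) -> [1, 37]
insert(6) -> [1, 37, 6]
extract_min()->1, [6, 37]
extract_min()->6, [37]

Final heap: [37]


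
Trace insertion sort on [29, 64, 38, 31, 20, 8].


Initial: [29, 64, 38, 31, 20, 8]
Insert 64: [29, 64, 38, 31, 20, 8]
Insert 38: [29, 38, 64, 31, 20, 8]
Insert 31: [29, 31, 38, 64, 20, 8]
Insert 20: [20, 29, 31, 38, 64, 8]
Insert 8: [8, 20, 29, 31, 38, 64]

Sorted: [8, 20, 29, 31, 38, 64]


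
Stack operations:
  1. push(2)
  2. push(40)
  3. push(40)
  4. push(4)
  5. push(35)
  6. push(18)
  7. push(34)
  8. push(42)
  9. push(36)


push(2) -> [2]
push(40) -> [2, 40]
push(40) -> [2, 40, 40]
push(4) -> [2, 40, 40, 4]
push(35) -> [2, 40, 40, 4, 35]
push(18) -> [2, 40, 40, 4, 35, 18]
push(34) -> [2, 40, 40, 4, 35, 18, 34]
push(42) -> [2, 40, 40, 4, 35, 18, 34, 42]
push(36) -> [2, 40, 40, 4, 35, 18, 34, 42, 36]

Final stack: [2, 40, 40, 4, 35, 18, 34, 42, 36]


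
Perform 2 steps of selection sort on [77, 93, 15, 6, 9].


Initial: [77, 93, 15, 6, 9]
Step 1: min=6 at 3
  Swap: [6, 93, 15, 77, 9]
Step 2: min=9 at 4
  Swap: [6, 9, 15, 77, 93]

After 2 steps: [6, 9, 15, 77, 93]


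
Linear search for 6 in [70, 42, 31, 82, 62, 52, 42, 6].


i=0: 70!=6
i=1: 42!=6
i=2: 31!=6
i=3: 82!=6
i=4: 62!=6
i=5: 52!=6
i=6: 42!=6
i=7: 6==6 found!

Found at 7, 8 comps


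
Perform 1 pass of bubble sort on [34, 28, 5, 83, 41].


Initial: [34, 28, 5, 83, 41]
Pass 1: [28, 5, 34, 41, 83] (3 swaps)

After 1 pass: [28, 5, 34, 41, 83]


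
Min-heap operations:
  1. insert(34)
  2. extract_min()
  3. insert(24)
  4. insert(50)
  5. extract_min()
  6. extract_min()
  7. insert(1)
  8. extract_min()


insert(34) -> [34]
extract_min()->34, []
insert(24) -> [24]
insert(50) -> [24, 50]
extract_min()->24, [50]
extract_min()->50, []
insert(1) -> [1]
extract_min()->1, []

Final heap: []


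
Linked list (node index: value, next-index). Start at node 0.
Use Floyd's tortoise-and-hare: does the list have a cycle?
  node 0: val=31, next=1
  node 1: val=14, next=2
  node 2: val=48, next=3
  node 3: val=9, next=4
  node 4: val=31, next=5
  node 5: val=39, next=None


Floyd's tortoise (slow, +1) and hare (fast, +2):
  init: slow=0, fast=0
  step 1: slow=1, fast=2
  step 2: slow=2, fast=4
  step 3: fast 4->5->None, no cycle

Cycle: no


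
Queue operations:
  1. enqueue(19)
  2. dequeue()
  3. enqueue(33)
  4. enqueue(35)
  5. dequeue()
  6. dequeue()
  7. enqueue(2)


enqueue(19) -> [19]
dequeue()->19, []
enqueue(33) -> [33]
enqueue(35) -> [33, 35]
dequeue()->33, [35]
dequeue()->35, []
enqueue(2) -> [2]

Final queue: [2]


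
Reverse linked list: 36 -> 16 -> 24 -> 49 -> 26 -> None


Step 1: curr=36, set curr.next=prev(None) | reversed so far: 36
Step 2: curr=16, set curr.next=prev(36) | reversed so far: 16 -> 36
Step 3: curr=24, set curr.next=prev(16) | reversed so far: 24 -> 16 -> 36
Step 4: curr=49, set curr.next=prev(24) | reversed so far: 49 -> 24 -> 16 -> 36
Step 5: curr=26, set curr.next=prev(49) | reversed so far: 26 -> 49 -> 24 -> 16 -> 36

26 -> 49 -> 24 -> 16 -> 36 -> None


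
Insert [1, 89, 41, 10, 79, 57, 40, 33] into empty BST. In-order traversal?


Insert 1: root
Insert 89: R from 1
Insert 41: R from 1 -> L from 89
Insert 10: R from 1 -> L from 89 -> L from 41
Insert 79: R from 1 -> L from 89 -> R from 41
Insert 57: R from 1 -> L from 89 -> R from 41 -> L from 79
Insert 40: R from 1 -> L from 89 -> L from 41 -> R from 10
Insert 33: R from 1 -> L from 89 -> L from 41 -> R from 10 -> L from 40

In-order: [1, 10, 33, 40, 41, 57, 79, 89]


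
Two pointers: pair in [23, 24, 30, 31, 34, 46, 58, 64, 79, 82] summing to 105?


lo=0(23)+hi=9(82)=105

Yes: 23+82=105


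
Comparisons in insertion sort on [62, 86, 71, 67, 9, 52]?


Algorithm: insertion sort
Input: [62, 86, 71, 67, 9, 52]
Sorted: [9, 52, 62, 67, 71, 86]

15


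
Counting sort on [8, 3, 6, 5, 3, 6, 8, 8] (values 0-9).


Input: [8, 3, 6, 5, 3, 6, 8, 8]
Counts: [0, 0, 0, 2, 0, 1, 2, 0, 3, 0]

Sorted: [3, 3, 5, 6, 6, 8, 8, 8]


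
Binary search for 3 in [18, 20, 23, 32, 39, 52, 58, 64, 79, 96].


Step 1: lo=0, hi=9, mid=4, val=39
Step 2: lo=0, hi=3, mid=1, val=20
Step 3: lo=0, hi=0, mid=0, val=18

Not found


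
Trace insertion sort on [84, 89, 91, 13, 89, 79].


Initial: [84, 89, 91, 13, 89, 79]
Insert 89: [84, 89, 91, 13, 89, 79]
Insert 91: [84, 89, 91, 13, 89, 79]
Insert 13: [13, 84, 89, 91, 89, 79]
Insert 89: [13, 84, 89, 89, 91, 79]
Insert 79: [13, 79, 84, 89, 89, 91]

Sorted: [13, 79, 84, 89, 89, 91]


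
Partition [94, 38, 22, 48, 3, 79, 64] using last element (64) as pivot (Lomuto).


Pivot: 64
  38 <= 64: swap -> [38, 94, 22, 48, 3, 79, 64]
  22 <= 64: swap -> [38, 22, 94, 48, 3, 79, 64]
  48 <= 64: swap -> [38, 22, 48, 94, 3, 79, 64]
  3 <= 64: swap -> [38, 22, 48, 3, 94, 79, 64]
Place pivot at 4: [38, 22, 48, 3, 64, 79, 94]

Partitioned: [38, 22, 48, 3, 64, 79, 94]


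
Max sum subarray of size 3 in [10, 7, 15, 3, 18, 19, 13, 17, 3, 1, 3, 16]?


[0:3]: 32
[1:4]: 25
[2:5]: 36
[3:6]: 40
[4:7]: 50
[5:8]: 49
[6:9]: 33
[7:10]: 21
[8:11]: 7
[9:12]: 20

Max: 50 at [4:7]


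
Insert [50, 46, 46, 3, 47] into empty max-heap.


Insert 50: [50]
Insert 46: [50, 46]
Insert 46: [50, 46, 46]
Insert 3: [50, 46, 46, 3]
Insert 47: [50, 47, 46, 3, 46]

Final heap: [50, 47, 46, 3, 46]


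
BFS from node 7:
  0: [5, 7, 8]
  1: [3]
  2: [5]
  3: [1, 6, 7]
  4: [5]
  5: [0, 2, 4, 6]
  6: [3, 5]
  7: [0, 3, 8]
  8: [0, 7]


Visit 7, enqueue [0, 3, 8]
Visit 0, enqueue [5]
Visit 3, enqueue [1, 6]
Visit 8, enqueue []
Visit 5, enqueue [2, 4]
Visit 1, enqueue []
Visit 6, enqueue []
Visit 2, enqueue []
Visit 4, enqueue []

BFS order: [7, 0, 3, 8, 5, 1, 6, 2, 4]


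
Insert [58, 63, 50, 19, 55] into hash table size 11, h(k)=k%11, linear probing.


Insert 58: h=3 -> slot 3
Insert 63: h=8 -> slot 8
Insert 50: h=6 -> slot 6
Insert 19: h=8, 1 probes -> slot 9
Insert 55: h=0 -> slot 0

Table: [55, None, None, 58, None, None, 50, None, 63, 19, None]


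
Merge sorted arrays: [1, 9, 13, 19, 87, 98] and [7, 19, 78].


Take 1 from A
Take 7 from B
Take 9 from A
Take 13 from A
Take 19 from A
Take 19 from B
Take 78 from B

Merged: [1, 7, 9, 13, 19, 19, 78, 87, 98]


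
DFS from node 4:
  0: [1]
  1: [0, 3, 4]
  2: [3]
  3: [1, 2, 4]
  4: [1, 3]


Visit 4, push [3, 1]
Visit 1, push [3, 0]
Visit 0, push []
Visit 3, push [2]
Visit 2, push []

DFS order: [4, 1, 0, 3, 2]


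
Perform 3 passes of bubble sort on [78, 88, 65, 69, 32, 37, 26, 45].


Initial: [78, 88, 65, 69, 32, 37, 26, 45]
Pass 1: [78, 65, 69, 32, 37, 26, 45, 88] (6 swaps)
Pass 2: [65, 69, 32, 37, 26, 45, 78, 88] (6 swaps)
Pass 3: [65, 32, 37, 26, 45, 69, 78, 88] (4 swaps)

After 3 passes: [65, 32, 37, 26, 45, 69, 78, 88]


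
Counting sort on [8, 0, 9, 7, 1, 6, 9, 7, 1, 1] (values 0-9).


Input: [8, 0, 9, 7, 1, 6, 9, 7, 1, 1]
Counts: [1, 3, 0, 0, 0, 0, 1, 2, 1, 2]

Sorted: [0, 1, 1, 1, 6, 7, 7, 8, 9, 9]


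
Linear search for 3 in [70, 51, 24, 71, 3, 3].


i=0: 70!=3
i=1: 51!=3
i=2: 24!=3
i=3: 71!=3
i=4: 3==3 found!

Found at 4, 5 comps


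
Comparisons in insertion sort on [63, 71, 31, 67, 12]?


Algorithm: insertion sort
Input: [63, 71, 31, 67, 12]
Sorted: [12, 31, 63, 67, 71]

9


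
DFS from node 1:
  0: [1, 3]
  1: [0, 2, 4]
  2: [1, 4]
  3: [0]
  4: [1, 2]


Visit 1, push [4, 2, 0]
Visit 0, push [3]
Visit 3, push []
Visit 2, push [4]
Visit 4, push []

DFS order: [1, 0, 3, 2, 4]


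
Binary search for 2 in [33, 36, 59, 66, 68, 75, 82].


Step 1: lo=0, hi=6, mid=3, val=66
Step 2: lo=0, hi=2, mid=1, val=36
Step 3: lo=0, hi=0, mid=0, val=33

Not found


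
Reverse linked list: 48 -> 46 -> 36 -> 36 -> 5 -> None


Step 1: curr=48, set curr.next=prev(None) | reversed so far: 48
Step 2: curr=46, set curr.next=prev(48) | reversed so far: 46 -> 48
Step 3: curr=36, set curr.next=prev(46) | reversed so far: 36 -> 46 -> 48
Step 4: curr=36, set curr.next=prev(36) | reversed so far: 36 -> 36 -> 46 -> 48
Step 5: curr=5, set curr.next=prev(36) | reversed so far: 5 -> 36 -> 36 -> 46 -> 48

5 -> 36 -> 36 -> 46 -> 48 -> None


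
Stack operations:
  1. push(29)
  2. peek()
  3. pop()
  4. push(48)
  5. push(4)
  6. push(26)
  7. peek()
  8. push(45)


push(29) -> [29]
peek()->29
pop()->29, []
push(48) -> [48]
push(4) -> [48, 4]
push(26) -> [48, 4, 26]
peek()->26
push(45) -> [48, 4, 26, 45]

Final stack: [48, 4, 26, 45]


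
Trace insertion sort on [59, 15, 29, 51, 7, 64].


Initial: [59, 15, 29, 51, 7, 64]
Insert 15: [15, 59, 29, 51, 7, 64]
Insert 29: [15, 29, 59, 51, 7, 64]
Insert 51: [15, 29, 51, 59, 7, 64]
Insert 7: [7, 15, 29, 51, 59, 64]
Insert 64: [7, 15, 29, 51, 59, 64]

Sorted: [7, 15, 29, 51, 59, 64]


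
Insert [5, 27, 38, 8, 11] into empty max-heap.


Insert 5: [5]
Insert 27: [27, 5]
Insert 38: [38, 5, 27]
Insert 8: [38, 8, 27, 5]
Insert 11: [38, 11, 27, 5, 8]

Final heap: [38, 11, 27, 5, 8]


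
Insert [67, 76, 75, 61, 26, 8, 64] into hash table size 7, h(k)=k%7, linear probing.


Insert 67: h=4 -> slot 4
Insert 76: h=6 -> slot 6
Insert 75: h=5 -> slot 5
Insert 61: h=5, 2 probes -> slot 0
Insert 26: h=5, 3 probes -> slot 1
Insert 8: h=1, 1 probes -> slot 2
Insert 64: h=1, 2 probes -> slot 3

Table: [61, 26, 8, 64, 67, 75, 76]


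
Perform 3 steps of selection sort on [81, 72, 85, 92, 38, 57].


Initial: [81, 72, 85, 92, 38, 57]
Step 1: min=38 at 4
  Swap: [38, 72, 85, 92, 81, 57]
Step 2: min=57 at 5
  Swap: [38, 57, 85, 92, 81, 72]
Step 3: min=72 at 5
  Swap: [38, 57, 72, 92, 81, 85]

After 3 steps: [38, 57, 72, 92, 81, 85]


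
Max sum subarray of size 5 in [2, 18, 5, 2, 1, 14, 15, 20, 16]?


[0:5]: 28
[1:6]: 40
[2:7]: 37
[3:8]: 52
[4:9]: 66

Max: 66 at [4:9]


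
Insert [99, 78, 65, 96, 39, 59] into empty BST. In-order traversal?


Insert 99: root
Insert 78: L from 99
Insert 65: L from 99 -> L from 78
Insert 96: L from 99 -> R from 78
Insert 39: L from 99 -> L from 78 -> L from 65
Insert 59: L from 99 -> L from 78 -> L from 65 -> R from 39

In-order: [39, 59, 65, 78, 96, 99]


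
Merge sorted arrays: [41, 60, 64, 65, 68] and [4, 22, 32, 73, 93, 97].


Take 4 from B
Take 22 from B
Take 32 from B
Take 41 from A
Take 60 from A
Take 64 from A
Take 65 from A
Take 68 from A

Merged: [4, 22, 32, 41, 60, 64, 65, 68, 73, 93, 97]
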